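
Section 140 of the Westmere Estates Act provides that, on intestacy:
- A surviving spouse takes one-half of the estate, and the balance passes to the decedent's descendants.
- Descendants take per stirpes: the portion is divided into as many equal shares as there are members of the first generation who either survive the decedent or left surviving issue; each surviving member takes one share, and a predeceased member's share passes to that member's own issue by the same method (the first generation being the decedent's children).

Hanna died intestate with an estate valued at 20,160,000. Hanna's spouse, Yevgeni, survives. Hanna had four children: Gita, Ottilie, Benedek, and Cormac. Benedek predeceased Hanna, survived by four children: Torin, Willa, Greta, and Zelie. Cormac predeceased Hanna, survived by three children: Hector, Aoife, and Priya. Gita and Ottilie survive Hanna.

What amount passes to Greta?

Greta receives 630,000.

Yevgeni takes one-half of 20,160,000 = 10,080,000. The remaining 10,080,000 passes to the descendants.
The descendants' portion (10,080,000) is divided into 4 shares of 2,520,000: Gita and Ottilie each take 2,520,000; Benedek's 2,520,000 share passes to Benedek's issue; Cormac's 2,520,000 share passes to Cormac's issue.
Benedek's share (2,520,000) is divided into 4 shares of 630,000: Torin, Willa, Greta, and Zelie each take 630,000.
Cormac's share (2,520,000) is divided into 3 shares of 840,000: Hector, Aoife, and Priya each take 840,000.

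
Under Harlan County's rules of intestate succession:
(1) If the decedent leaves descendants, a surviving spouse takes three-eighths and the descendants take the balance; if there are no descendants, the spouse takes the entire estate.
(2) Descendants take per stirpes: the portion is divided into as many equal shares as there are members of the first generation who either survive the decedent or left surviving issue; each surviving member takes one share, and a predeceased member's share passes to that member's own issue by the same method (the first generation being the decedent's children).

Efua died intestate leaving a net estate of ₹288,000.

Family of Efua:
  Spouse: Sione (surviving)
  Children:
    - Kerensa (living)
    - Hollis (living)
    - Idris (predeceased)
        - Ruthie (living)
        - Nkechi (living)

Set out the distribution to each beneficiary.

Sione: ₹108,000; Kerensa: ₹60,000; Hollis: ₹60,000; Ruthie: ₹30,000; Nkechi: ₹30,000

Sione takes three-eighths of ₹288,000 = ₹108,000. The remaining ₹180,000 passes to the descendants.
The descendants' portion (₹180,000) is divided into 3 shares of ₹60,000: Kerensa and Hollis each take ₹60,000; Idris's ₹60,000 share passes to Idris's issue.
Idris's share (₹60,000) is divided into 2 shares of ₹30,000: Ruthie and Nkechi each take ₹30,000.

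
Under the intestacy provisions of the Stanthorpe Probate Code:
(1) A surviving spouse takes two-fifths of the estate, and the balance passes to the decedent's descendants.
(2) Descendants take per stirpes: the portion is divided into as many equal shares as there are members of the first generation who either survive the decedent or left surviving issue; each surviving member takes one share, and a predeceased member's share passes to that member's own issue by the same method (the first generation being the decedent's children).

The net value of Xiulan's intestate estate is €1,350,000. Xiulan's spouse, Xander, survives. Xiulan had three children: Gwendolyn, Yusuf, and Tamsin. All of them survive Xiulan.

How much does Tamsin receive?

Tamsin receives €270,000.

Xander takes two-fifths of €1,350,000 = €540,000. The remaining €810,000 passes to the descendants.
The descendants' portion (€810,000) is divided into 3 shares of €270,000: Gwendolyn, Yusuf, and Tamsin each take €270,000.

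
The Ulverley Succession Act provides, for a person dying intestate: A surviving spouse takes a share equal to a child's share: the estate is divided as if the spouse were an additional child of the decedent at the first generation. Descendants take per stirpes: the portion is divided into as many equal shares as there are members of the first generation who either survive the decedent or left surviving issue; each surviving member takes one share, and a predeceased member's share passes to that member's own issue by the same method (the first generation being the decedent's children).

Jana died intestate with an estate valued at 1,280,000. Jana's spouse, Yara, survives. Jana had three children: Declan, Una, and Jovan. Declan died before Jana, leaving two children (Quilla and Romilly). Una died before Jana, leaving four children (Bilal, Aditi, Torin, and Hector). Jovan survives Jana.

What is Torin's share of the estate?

Torin receives 80,000.

The spouse counts as an additional share at the children's level, so there are 4 primary shares of 320,000. Yara takes one such share (320,000).
The children's combined portion (960,000) is divided into 3 shares of 320,000: Jovan takes 320,000; Declan's 320,000 share passes to Declan's issue; Una's 320,000 share passes to Una's issue.
Declan's share (320,000) is divided into 2 shares of 160,000: Quilla and Romilly each take 160,000.
Una's share (320,000) is divided into 4 shares of 80,000: Bilal, Aditi, Torin, and Hector each take 80,000.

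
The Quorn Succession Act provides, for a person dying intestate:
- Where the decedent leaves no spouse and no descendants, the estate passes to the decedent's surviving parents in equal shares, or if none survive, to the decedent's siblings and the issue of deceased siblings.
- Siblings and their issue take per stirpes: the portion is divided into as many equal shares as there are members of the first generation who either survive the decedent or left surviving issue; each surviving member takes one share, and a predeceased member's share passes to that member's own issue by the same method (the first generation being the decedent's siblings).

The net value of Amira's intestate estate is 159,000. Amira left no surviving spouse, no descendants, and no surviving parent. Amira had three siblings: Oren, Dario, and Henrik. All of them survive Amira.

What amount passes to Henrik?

The entire 159,000 passes to the siblings and their issue.
That amount (159,000) is divided into 3 shares of 53,000: Oren, Dario, and Henrik each take 53,000.

Henrik receives 53,000.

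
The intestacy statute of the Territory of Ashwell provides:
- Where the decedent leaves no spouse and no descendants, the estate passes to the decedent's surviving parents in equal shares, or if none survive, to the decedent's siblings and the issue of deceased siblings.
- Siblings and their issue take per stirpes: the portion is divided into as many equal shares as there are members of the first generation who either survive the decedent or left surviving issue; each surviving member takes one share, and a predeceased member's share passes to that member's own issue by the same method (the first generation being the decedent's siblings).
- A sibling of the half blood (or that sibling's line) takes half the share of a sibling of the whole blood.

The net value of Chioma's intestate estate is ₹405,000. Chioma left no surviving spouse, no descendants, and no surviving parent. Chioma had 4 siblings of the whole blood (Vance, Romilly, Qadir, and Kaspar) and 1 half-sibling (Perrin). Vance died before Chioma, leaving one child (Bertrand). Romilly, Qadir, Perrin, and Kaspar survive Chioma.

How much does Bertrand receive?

Bertrand receives ₹90,000.

The entire ₹405,000 passes to the siblings and their issue.
Counting each half-blood sibling's line as half a unit, there are 9/2 units in ₹405,000, so one unit is ₹90,000. Whole-blood lines (Vance, Romilly, Qadir, and Kaspar) take ₹90,000 each; half-blood lines (Perrin) take ₹45,000 each.
Vance's share (₹90,000) passes entirely to Bertrand.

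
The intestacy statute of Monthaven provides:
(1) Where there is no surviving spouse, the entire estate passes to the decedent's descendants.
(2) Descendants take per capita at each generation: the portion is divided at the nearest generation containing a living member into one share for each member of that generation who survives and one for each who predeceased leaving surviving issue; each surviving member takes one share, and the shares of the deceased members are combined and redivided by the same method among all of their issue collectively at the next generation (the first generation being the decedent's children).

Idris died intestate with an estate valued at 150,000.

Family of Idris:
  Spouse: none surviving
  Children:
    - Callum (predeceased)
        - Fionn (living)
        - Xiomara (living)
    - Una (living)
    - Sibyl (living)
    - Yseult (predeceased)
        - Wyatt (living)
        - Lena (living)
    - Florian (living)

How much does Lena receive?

Lena receives 15,000.

The entire 150,000 passes to the descendants.
That amount (150,000) is divided at the children's generation into 5 shares of 30,000. Una, Sibyl, and Florian each take 30,000. The 2 shares of the deceased (Callum and Yseult) are combined into a pool of 60,000.
That pool (60,000) is divided at the grandchildren's generation equally among Fionn, Xiomara, Wyatt, and Lena: 15,000 each.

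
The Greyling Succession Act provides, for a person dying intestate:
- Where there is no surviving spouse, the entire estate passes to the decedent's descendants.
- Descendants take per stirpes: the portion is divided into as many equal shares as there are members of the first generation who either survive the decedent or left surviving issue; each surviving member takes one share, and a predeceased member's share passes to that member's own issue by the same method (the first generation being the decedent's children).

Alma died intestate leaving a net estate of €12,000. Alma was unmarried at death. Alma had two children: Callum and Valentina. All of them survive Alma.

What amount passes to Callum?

Callum receives €6,000.

The entire €12,000 passes to the descendants.
That amount (€12,000) is divided into 2 shares of €6,000: Callum and Valentina each take €6,000.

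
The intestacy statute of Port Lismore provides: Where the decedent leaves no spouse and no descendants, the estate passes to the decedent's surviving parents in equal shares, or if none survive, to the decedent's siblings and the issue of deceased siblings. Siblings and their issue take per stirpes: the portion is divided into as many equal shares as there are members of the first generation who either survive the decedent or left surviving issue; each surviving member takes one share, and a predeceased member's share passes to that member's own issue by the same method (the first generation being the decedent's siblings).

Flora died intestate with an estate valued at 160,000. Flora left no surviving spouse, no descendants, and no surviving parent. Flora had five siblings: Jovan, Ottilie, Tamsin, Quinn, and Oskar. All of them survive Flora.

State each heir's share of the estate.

The entire 160,000 passes to the siblings and their issue.
That amount (160,000) is divided into 5 shares of 32,000: Jovan, Ottilie, Tamsin, Quinn, and Oskar each take 32,000.

Jovan: 32,000; Ottilie: 32,000; Tamsin: 32,000; Quinn: 32,000; Oskar: 32,000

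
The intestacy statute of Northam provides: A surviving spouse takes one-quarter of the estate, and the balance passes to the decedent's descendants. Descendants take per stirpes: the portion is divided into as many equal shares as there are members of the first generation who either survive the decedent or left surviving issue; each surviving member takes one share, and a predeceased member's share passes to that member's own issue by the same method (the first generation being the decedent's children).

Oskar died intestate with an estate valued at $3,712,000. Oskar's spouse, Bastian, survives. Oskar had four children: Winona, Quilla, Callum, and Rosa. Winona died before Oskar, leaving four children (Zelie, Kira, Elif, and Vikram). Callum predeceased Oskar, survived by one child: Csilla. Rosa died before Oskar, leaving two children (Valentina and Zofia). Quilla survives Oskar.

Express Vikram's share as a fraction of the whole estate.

Bastian takes one-quarter of $3,712,000 = $928,000. The remaining $2,784,000 passes to the descendants.
The descendants' portion ($2,784,000) is divided into 4 shares of $696,000: Quilla takes $696,000; Winona's $696,000 share passes to Winona's issue; Callum's $696,000 share passes to Callum's issue; Rosa's $696,000 share passes to Rosa's issue.
Winona's share ($696,000) is divided into 4 shares of $174,000: Zelie, Kira, Elif, and Vikram each take $174,000.
Callum's share ($696,000) passes entirely to Csilla.
Rosa's share ($696,000) is divided into 2 shares of $348,000: Valentina and Zofia each take $348,000.

Vikram receives 3/64 of the estate.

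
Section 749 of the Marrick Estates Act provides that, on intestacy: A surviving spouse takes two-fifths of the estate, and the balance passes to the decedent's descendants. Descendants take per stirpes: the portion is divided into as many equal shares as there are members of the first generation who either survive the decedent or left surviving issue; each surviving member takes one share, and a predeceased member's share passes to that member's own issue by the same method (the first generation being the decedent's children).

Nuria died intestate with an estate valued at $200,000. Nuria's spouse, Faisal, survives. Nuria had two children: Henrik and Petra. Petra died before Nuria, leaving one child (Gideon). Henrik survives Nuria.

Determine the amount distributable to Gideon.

Faisal takes two-fifths of $200,000 = $80,000. The remaining $120,000 passes to the descendants.
The descendants' portion ($120,000) is divided into 2 shares of $60,000: Henrik takes $60,000; Petra's $60,000 share passes to Petra's issue.
Petra's share ($60,000) passes entirely to Gideon.

Gideon receives $60,000.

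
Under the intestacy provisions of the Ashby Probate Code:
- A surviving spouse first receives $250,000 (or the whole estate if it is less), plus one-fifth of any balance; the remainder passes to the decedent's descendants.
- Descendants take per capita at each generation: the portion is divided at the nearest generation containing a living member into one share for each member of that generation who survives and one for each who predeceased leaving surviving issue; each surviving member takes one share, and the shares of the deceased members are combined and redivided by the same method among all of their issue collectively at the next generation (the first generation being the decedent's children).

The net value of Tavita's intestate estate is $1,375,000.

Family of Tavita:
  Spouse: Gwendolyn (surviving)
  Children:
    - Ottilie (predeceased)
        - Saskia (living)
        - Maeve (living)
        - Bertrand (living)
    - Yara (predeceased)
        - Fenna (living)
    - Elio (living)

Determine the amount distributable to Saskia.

Gwendolyn first takes $250,000, leaving a balance of $1,125,000. Gwendolyn then takes one-fifth of the balance ($225,000), for a total of $475,000. The remaining $900,000 passes to the descendants.
The descendants' portion ($900,000) is divided at the children's generation into 3 shares of $300,000. Elio takes $300,000. The 2 shares of the deceased (Ottilie and Yara) are combined into a pool of $600,000.
That pool ($600,000) is divided at the grandchildren's generation equally among Saskia, Maeve, Bertrand, and Fenna: $150,000 each.

Saskia receives $150,000.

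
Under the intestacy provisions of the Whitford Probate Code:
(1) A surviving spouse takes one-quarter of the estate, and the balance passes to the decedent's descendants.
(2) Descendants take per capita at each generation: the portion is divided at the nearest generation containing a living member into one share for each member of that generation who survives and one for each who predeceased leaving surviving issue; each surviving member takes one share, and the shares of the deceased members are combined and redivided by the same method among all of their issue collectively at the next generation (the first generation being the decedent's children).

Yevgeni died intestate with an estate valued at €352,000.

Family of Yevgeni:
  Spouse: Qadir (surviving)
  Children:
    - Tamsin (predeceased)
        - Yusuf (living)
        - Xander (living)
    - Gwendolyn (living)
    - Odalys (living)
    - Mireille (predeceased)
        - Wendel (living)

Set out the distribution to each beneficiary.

Qadir: €88,000; Yusuf: €44,000; Xander: €44,000; Gwendolyn: €66,000; Odalys: €66,000; Wendel: €44,000

Qadir takes one-quarter of €352,000 = €88,000. The remaining €264,000 passes to the descendants.
The descendants' portion (€264,000) is divided at the children's generation into 4 shares of €66,000. Gwendolyn and Odalys each take €66,000. The 2 shares of the deceased (Tamsin and Mireille) are combined into a pool of €132,000.
That pool (€132,000) is divided at the grandchildren's generation equally among Yusuf, Xander, and Wendel: €44,000 each.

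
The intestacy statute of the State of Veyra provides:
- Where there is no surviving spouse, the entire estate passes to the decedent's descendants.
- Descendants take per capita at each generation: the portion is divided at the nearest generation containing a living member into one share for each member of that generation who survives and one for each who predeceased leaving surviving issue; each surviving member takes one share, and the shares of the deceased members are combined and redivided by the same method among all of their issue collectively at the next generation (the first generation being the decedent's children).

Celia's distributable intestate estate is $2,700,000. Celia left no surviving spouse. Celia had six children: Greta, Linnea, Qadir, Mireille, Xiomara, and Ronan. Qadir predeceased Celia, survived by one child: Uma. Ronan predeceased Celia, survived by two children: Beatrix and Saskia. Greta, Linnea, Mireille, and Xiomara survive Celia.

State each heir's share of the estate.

Greta: $450,000; Linnea: $450,000; Uma: $300,000; Mireille: $450,000; Xiomara: $450,000; Beatrix: $300,000; Saskia: $300,000

The entire $2,700,000 passes to the descendants.
That amount ($2,700,000) is divided at the children's generation into 6 shares of $450,000. Greta, Linnea, Mireille, and Xiomara each take $450,000. The 2 shares of the deceased (Qadir and Ronan) are combined into a pool of $900,000.
That pool ($900,000) is divided at the grandchildren's generation equally among Uma, Beatrix, and Saskia: $300,000 each.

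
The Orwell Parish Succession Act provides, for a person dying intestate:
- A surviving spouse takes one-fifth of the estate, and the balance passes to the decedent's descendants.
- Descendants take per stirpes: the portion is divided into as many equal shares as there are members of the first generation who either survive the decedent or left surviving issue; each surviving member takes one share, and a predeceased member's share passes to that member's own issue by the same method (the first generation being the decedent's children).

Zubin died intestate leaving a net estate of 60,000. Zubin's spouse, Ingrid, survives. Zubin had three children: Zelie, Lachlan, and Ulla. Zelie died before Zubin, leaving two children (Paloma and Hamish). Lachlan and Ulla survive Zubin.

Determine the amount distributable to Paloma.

Paloma receives 8,000.

Ingrid takes one-fifth of 60,000 = 12,000. The remaining 48,000 passes to the descendants.
The descendants' portion (48,000) is divided into 3 shares of 16,000: Lachlan and Ulla each take 16,000; Zelie's 16,000 share passes to Zelie's issue.
Zelie's share (16,000) is divided into 2 shares of 8,000: Paloma and Hamish each take 8,000.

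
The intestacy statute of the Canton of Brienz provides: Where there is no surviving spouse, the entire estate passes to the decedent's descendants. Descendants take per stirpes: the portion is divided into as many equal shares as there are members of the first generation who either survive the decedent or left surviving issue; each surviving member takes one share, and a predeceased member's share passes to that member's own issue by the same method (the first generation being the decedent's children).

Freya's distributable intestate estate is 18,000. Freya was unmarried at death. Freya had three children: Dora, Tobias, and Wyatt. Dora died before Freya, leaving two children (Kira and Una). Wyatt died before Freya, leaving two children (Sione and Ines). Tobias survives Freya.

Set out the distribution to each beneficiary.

The entire 18,000 passes to the descendants.
That amount (18,000) is divided into 3 shares of 6,000: Tobias takes 6,000; Dora's 6,000 share passes to Dora's issue; Wyatt's 6,000 share passes to Wyatt's issue.
Dora's share (6,000) is divided into 2 shares of 3,000: Kira and Una each take 3,000.
Wyatt's share (6,000) is divided into 2 shares of 3,000: Sione and Ines each take 3,000.

Kira: 3,000; Una: 3,000; Tobias: 6,000; Sione: 3,000; Ines: 3,000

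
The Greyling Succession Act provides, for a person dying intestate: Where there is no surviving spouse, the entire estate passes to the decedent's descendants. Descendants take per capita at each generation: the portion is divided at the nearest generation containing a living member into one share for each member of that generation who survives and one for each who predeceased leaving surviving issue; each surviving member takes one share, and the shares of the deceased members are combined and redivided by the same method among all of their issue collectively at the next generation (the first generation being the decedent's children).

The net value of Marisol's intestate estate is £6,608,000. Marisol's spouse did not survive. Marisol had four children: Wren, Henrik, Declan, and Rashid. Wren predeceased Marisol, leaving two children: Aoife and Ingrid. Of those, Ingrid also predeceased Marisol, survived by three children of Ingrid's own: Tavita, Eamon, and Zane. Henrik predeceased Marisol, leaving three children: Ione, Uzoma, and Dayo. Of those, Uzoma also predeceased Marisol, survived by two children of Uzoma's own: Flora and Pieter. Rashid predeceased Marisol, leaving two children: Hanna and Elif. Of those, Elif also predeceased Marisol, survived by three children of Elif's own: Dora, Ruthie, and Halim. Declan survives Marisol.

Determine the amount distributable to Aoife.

The entire £6,608,000 passes to the descendants.
That amount (£6,608,000) is divided at the children's generation into 4 shares of £1,652,000. Declan takes £1,652,000. The 3 shares of the deceased (Wren, Henrik, and Rashid) are combined into a pool of £4,956,000.
That pool (£4,956,000) is divided at the grandchildren's generation into 7 shares of £708,000. Aoife, Ione, Dayo, and Hanna each take £708,000. The 3 shares of the deceased (Ingrid, Uzoma, and Elif) are combined into a pool of £2,124,000.
That pool (£2,124,000) is divided at the great-grandchildren's generation equally among Tavita, Eamon, Zane, Flora, Pieter, Dora, Ruthie, and Halim: £265,500 each.

Aoife receives £708,000.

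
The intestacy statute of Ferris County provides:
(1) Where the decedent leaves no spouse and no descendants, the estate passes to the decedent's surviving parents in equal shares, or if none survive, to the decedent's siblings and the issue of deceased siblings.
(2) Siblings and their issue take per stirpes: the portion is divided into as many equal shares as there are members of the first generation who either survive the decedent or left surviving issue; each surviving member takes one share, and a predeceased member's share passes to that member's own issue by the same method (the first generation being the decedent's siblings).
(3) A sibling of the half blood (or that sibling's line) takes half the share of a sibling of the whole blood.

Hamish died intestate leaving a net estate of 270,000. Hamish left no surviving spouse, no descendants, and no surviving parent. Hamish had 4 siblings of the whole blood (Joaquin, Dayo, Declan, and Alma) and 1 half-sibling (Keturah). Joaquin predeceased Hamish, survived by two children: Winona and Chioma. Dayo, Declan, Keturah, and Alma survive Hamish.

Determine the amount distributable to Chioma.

The entire 270,000 passes to the siblings and their issue.
Counting each half-blood sibling's line as half a unit, there are 9/2 units in 270,000, so one unit is 60,000. Whole-blood lines (Joaquin, Dayo, Declan, and Alma) take 60,000 each; half-blood lines (Keturah) take 30,000 each.
Joaquin's share (60,000) is divided into 2 shares of 30,000: Winona and Chioma each take 30,000.

Chioma receives 30,000.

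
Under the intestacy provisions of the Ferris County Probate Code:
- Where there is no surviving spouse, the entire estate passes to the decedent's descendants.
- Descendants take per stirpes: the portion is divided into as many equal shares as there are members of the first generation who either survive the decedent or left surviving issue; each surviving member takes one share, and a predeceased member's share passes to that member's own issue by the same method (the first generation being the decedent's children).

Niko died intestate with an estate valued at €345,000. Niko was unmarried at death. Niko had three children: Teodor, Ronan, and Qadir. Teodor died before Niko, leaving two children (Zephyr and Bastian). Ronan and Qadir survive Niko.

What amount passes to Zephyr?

The entire €345,000 passes to the descendants.
That amount (€345,000) is divided into 3 shares of €115,000: Ronan and Qadir each take €115,000; Teodor's €115,000 share passes to Teodor's issue.
Teodor's share (€115,000) is divided into 2 shares of €57,500: Zephyr and Bastian each take €57,500.

Zephyr receives €57,500.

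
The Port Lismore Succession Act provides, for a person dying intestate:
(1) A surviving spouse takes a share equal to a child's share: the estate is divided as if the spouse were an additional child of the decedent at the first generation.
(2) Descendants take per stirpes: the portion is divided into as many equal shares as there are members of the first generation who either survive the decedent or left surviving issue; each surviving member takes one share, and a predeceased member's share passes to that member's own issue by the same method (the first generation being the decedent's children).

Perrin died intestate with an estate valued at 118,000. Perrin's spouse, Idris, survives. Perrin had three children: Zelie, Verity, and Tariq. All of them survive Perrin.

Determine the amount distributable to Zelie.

The spouse counts as an additional share at the children's level, so there are 4 primary shares of 29,500. Idris takes one such share (29,500).
The children's combined portion (88,500) is divided into 3 shares of 29,500: Zelie, Verity, and Tariq each take 29,500.

Zelie receives 29,500.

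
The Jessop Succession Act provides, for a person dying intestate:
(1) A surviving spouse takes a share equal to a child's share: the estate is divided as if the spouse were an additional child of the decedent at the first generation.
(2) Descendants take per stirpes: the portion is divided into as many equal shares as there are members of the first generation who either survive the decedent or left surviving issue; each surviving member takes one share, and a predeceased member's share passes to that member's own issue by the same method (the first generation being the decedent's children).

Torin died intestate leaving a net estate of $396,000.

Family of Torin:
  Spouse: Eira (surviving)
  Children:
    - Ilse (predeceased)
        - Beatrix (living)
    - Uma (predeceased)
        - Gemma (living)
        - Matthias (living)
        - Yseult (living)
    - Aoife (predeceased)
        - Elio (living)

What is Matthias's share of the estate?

Matthias receives $33,000.

The spouse counts as an additional share at the children's level, so there are 4 primary shares of $99,000. Eira takes one such share ($99,000).
The children's combined portion ($297,000) is divided into 3 shares of $99,000: Ilse's $99,000 share passes to Ilse's issue; Uma's $99,000 share passes to Uma's issue; Aoife's $99,000 share passes to Aoife's issue.
Ilse's share ($99,000) passes entirely to Beatrix.
Uma's share ($99,000) is divided into 3 shares of $33,000: Gemma, Matthias, and Yseult each take $33,000.
Aoife's share ($99,000) passes entirely to Elio.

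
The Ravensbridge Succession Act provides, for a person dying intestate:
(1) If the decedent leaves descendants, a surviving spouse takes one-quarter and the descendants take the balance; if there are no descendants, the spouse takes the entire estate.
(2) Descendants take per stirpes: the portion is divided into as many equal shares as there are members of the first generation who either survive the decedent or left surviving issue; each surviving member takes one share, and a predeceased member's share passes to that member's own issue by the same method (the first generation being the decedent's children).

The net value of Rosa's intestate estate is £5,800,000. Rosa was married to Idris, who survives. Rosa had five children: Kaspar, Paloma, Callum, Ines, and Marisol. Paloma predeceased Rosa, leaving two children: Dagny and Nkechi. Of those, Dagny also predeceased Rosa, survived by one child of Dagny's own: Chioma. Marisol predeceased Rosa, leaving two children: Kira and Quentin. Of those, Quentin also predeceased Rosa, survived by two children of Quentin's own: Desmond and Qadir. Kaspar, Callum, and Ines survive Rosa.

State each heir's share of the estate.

Idris takes one-quarter of £5,800,000 = £1,450,000. The remaining £4,350,000 passes to the descendants.
The descendants' portion (£4,350,000) is divided into 5 shares of £870,000: Kaspar, Callum, and Ines each take £870,000; Paloma's £870,000 share passes to Paloma's issue; Marisol's £870,000 share passes to Marisol's issue.
Paloma's share (£870,000) is divided into 2 shares of £435,000: Nkechi takes £435,000; Dagny's £435,000 share passes to Dagny's issue.
Dagny's share (£435,000) passes entirely to Chioma.
Marisol's share (£870,000) is divided into 2 shares of £435,000: Kira takes £435,000; Quentin's £435,000 share passes to Quentin's issue.
Quentin's share (£435,000) is divided into 2 shares of £217,500: Desmond and Qadir each take £217,500.

Idris: £1,450,000; Kaspar: £870,000; Chioma: £435,000; Nkechi: £435,000; Callum: £870,000; Ines: £870,000; Kira: £435,000; Desmond: £217,500; Qadir: £217,500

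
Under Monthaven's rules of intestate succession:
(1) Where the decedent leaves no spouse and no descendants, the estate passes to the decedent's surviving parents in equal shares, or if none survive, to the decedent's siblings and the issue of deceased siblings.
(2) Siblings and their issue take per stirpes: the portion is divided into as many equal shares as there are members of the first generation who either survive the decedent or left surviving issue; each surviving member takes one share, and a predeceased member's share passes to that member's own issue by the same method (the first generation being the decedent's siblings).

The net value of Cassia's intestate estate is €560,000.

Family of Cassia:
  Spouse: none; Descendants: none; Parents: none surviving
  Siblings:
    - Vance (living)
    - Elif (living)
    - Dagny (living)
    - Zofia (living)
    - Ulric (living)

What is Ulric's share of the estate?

Ulric receives €112,000.

The entire €560,000 passes to the siblings and their issue.
That amount (€560,000) is divided into 5 shares of €112,000: Vance, Elif, Dagny, Zofia, and Ulric each take €112,000.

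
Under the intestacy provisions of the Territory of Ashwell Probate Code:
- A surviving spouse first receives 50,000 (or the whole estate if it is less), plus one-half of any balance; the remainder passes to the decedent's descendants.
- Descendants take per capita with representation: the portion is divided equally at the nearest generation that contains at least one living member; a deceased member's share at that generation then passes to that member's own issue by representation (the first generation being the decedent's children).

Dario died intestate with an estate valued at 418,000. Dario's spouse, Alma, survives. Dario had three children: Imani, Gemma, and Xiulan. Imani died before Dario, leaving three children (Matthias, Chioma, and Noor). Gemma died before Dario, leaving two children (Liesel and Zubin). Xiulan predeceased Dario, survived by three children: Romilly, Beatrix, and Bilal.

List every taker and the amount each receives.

Alma first takes 50,000, leaving a balance of 368,000. Alma then takes one-half of the balance (184,000), for a total of 234,000. The remaining 184,000 passes to the descendants.
No child survives, so the initial division is made at the grandchildren's generation.
The descendants' portion (184,000) is divided into 8 shares of 23,000: Matthias, Chioma, Noor, Liesel, Zubin, Romilly, Beatrix, and Bilal each take 23,000.

Alma: 234,000; Matthias: 23,000; Chioma: 23,000; Noor: 23,000; Liesel: 23,000; Zubin: 23,000; Romilly: 23,000; Beatrix: 23,000; Bilal: 23,000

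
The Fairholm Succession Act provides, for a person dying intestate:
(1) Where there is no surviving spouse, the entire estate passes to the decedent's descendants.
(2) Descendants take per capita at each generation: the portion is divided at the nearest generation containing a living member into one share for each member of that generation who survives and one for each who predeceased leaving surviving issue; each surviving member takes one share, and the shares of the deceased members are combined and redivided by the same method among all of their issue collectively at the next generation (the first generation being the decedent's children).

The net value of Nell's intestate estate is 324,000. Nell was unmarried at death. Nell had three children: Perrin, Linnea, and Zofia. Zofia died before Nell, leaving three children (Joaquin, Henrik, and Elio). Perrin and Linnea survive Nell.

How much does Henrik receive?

Henrik receives 36,000.

The entire 324,000 passes to the descendants.
That amount (324,000) is divided at the children's generation into 3 shares of 108,000. Perrin and Linnea each take 108,000. The remaining share for the deceased Zofia (108,000) is carried to the next generation.
That pool (108,000) is divided at the grandchildren's generation equally among Joaquin, Henrik, and Elio: 36,000 each.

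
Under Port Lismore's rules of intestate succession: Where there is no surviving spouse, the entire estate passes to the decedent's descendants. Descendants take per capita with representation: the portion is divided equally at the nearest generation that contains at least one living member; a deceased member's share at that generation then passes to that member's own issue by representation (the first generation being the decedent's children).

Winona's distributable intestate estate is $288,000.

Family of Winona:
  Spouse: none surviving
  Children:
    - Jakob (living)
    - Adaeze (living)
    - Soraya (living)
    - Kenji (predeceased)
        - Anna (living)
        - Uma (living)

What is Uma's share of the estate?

The entire $288,000 passes to the descendants.
That amount ($288,000) is divided into 4 shares of $72,000: Jakob, Adaeze, and Soraya each take $72,000; Kenji's $72,000 share passes to Kenji's issue.
Kenji's share ($72,000) is divided into 2 shares of $36,000: Anna and Uma each take $36,000.

Uma receives $36,000.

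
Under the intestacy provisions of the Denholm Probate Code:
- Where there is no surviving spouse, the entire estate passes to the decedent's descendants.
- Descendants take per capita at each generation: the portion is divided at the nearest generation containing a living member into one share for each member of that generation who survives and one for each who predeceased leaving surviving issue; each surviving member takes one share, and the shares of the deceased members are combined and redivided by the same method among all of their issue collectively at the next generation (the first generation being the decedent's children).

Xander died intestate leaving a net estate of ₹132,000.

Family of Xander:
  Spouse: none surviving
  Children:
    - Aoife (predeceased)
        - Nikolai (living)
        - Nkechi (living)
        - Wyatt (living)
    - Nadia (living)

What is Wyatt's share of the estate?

Wyatt receives ₹22,000.

The entire ₹132,000 passes to the descendants.
That amount (₹132,000) is divided at the children's generation into 2 shares of ₹66,000. Nadia takes ₹66,000. The remaining share for the deceased Aoife (₹66,000) is carried to the next generation.
That pool (₹66,000) is divided at the grandchildren's generation equally among Nikolai, Nkechi, and Wyatt: ₹22,000 each.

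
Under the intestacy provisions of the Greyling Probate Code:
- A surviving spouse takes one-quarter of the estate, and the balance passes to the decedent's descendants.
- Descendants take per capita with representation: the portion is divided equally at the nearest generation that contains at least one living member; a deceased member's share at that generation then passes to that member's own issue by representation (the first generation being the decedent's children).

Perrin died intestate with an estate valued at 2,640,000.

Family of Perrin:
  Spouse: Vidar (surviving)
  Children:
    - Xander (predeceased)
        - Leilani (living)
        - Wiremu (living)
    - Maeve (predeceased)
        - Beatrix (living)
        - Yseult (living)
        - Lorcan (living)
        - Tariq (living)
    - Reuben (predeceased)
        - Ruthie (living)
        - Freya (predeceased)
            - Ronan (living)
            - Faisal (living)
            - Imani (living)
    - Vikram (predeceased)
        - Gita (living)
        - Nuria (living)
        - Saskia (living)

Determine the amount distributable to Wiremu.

Vidar takes one-quarter of 2,640,000 = 660,000. The remaining 1,980,000 passes to the descendants.
No child survives, so the initial division is made at the grandchildren's generation.
The descendants' portion (1,980,000) is divided into 11 shares of 180,000: Leilani, Wiremu, Beatrix, Yseult, Lorcan, Tariq, Ruthie, Gita, Nuria, and Saskia each take 180,000; Freya's 180,000 share passes to Freya's issue.
Freya's share (180,000) is divided into 3 shares of 60,000: Ronan, Faisal, and Imani each take 60,000.

Wiremu receives 180,000.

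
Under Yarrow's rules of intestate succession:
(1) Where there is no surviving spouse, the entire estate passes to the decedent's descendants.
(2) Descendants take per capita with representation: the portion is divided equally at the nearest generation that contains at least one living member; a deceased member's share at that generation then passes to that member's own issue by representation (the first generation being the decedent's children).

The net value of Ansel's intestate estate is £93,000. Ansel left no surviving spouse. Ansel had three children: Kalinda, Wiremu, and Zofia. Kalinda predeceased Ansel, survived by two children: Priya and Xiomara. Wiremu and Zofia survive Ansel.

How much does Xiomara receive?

Xiomara receives £15,500.

The entire £93,000 passes to the descendants.
That amount (£93,000) is divided into 3 shares of £31,000: Wiremu and Zofia each take £31,000; Kalinda's £31,000 share passes to Kalinda's issue.
Kalinda's share (£31,000) is divided into 2 shares of £15,500: Priya and Xiomara each take £15,500.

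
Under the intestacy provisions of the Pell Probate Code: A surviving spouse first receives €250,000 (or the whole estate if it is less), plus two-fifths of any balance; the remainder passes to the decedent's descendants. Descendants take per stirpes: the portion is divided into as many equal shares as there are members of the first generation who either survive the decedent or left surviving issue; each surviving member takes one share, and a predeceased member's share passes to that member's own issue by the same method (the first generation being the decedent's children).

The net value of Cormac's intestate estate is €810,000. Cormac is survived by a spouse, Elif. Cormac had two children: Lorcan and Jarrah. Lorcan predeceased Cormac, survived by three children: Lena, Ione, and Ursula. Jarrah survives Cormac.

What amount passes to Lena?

Lena receives €56,000.

Elif first takes €250,000, leaving a balance of €560,000. Elif then takes two-fifths of the balance (€224,000), for a total of €474,000. The remaining €336,000 passes to the descendants.
The descendants' portion (€336,000) is divided into 2 shares of €168,000: Jarrah takes €168,000; Lorcan's €168,000 share passes to Lorcan's issue.
Lorcan's share (€168,000) is divided into 3 shares of €56,000: Lena, Ione, and Ursula each take €56,000.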